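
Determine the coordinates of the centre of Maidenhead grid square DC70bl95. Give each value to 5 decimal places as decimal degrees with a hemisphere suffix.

69.51875° S, 105.83750° W

Field D=3, C=2: +3·20° lon, +2·10° lat → SW at lon -120°, lat -70°.
Square 7, 0: +7·2° lon, +0·1° lat → SW at lon -106°, lat -70°.
Subsquare b=1, l=11: +1·0.0833333° lon, +11·0.0416667° lat → SW at lon -105.917°, lat -69.5417°.
Extended square 9, 5: +9·0.00833333° lon, +5·0.00416667° lat → SW at lon -105.842°, lat -69.5208°.
Cell spans 0.00833333° lon × 0.00416667° lat. Centre is SW corner plus half of each.
latitude 69.51875° S, longitude 105.83750° W.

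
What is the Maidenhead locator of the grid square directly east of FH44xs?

Longitude subsquare x = 23; +1 → 24, wraps to 0 = a, carry into square.
Longitude square 4; +1 → 5.
The latitude characters are unchanged.

FH54as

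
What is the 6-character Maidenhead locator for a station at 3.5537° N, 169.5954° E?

Add 180° to longitude and 90° to latitude: 349.5954, 93.5537.
Field (20°×10°, letters A–R): lon ⌊349.5954/20⌋ = 17 → R; lat ⌊93.5537/10⌋ = 9 → J.
Square (2°×1°, digits 0–9): lon ⌊9.5954/2⌋ = 4; lat ⌊3.5537/1⌋ = 3.
Subsquare (5′×2.5′, letters a–x): lon ⌊1.5954/0.0833333⌋ = 19 → t; lat ⌊0.5537/0.0416667⌋ = 13 → n.

RJ43tn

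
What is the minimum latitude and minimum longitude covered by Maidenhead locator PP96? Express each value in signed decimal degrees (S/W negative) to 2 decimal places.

66.00, 138.00

Field P=15, P=15: +15·20° lon, +15·10° lat → SW at lon 120°, lat 60°.
Square 9, 6: +9·2° lon, +6·1° lat → SW at lon 138°, lat 66°.
latitude 66.00, longitude 138.00.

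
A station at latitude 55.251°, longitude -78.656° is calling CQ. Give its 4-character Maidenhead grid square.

Offset from 180°W / 90°S: lon 101.34°, lat 145.25°.
Field: lon ⌊101.34/20⌋ = 5 → F; lat ⌊145.25/10⌋ = 14 → O.
Square: lon ⌊1.34/2⌋ = 0; lat ⌊5.25/1⌋ = 5.

FO05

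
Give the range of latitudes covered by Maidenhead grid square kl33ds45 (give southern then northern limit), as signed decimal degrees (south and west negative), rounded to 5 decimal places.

23.77083, 23.77500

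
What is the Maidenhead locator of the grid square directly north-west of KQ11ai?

KQ01xj

Longitude subsquare a = 0; −1 → -1, wraps to 23 = x, carry into square.
Longitude square 1; −1 → 0.
Latitude subsquare i = 8; +1 → 9 = j.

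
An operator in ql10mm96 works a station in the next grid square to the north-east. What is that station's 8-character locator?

Longitude extended square 9; +1 → 10, wraps to 0, carry into subsquare.
Longitude subsquare m = 12; +1 → 13 = n.
Latitude extended square 6; +1 → 7.

QL10nm07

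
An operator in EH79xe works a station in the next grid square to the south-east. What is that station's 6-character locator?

EH89ad

Longitude subsquare x = 23; +1 → 24, wraps to 0 = a, carry into square.
Longitude square 7; +1 → 8.
Latitude subsquare e = 4; −1 → 3 = d.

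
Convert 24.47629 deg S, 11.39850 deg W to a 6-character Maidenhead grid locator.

Add 180° to longitude and 90° to latitude: 168.6015, 65.5237.
Field: lon ⌊168.6015/20⌋ = 8 → I; lat ⌊65.5237/10⌋ = 6 → G.
Square: lon ⌊8.6015/2⌋ = 4; lat ⌊5.5237/1⌋ = 5.
Subsquare: lon ⌊0.6015/0.0833333⌋ = 7 → h; lat ⌊0.5237/0.0416667⌋ = 12 → m.

IG45hm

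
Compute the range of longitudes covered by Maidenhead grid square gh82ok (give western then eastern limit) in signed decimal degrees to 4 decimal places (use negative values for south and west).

Field G=6, H=7: +6·20° lon, +7·10° lat → SW at lon -60°, lat -20°.
Square 8, 2: +8·2° lon, +2·1° lat → SW at lon -44°, lat -18°.
Subsquare o=14, k=10: +14·0.0833333° lon, +10·0.0416667° lat → SW at lon -42.8333°, lat -17.5833°.
Cell spans 0.0833333° lon × 0.0416667° lat.
west -42.8333, east -42.7500.

-42.8333, -42.7500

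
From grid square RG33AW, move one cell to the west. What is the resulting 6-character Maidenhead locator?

Longitude subsquare a = 0; −1 → -1, wraps to 23 = x, carry into square.
Longitude square 3; −1 → 2.
The latitude characters are unchanged.

RG23xw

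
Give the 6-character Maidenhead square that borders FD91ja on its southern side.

FD90jx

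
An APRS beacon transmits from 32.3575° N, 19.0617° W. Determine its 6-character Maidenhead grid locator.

IM02li

Offset from 180°W / 90°S: lon 160.9383°, lat 122.3575°.
Field (20°×10°, letters A–R): 160.9383/20 → 8 → I, 122.3575/10 → 12 → M; chars IM.
Square (2°×1°, digits 0–9): 0.9383/2 → 0, 2.3575/1 → 2; chars 02.
Subsquare (5′×2.5′, letters a–x): 0.9383/0.0833333 → 11 → l, 0.3575/0.0416667 → 8 → i; chars li.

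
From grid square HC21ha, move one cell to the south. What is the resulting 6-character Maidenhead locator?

HC20hx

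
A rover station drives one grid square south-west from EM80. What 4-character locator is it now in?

EL79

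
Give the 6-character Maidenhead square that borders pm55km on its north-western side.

PM55jn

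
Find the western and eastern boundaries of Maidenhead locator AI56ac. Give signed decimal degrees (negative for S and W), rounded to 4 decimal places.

-170.0000, -169.9167

Field A=0, I=8: +0·20° lon, +8·10° lat → SW at lon -180°, lat -10°.
Square 5, 6: +5·2° lon, +6·1° lat → SW at lon -170°, lat -4°.
Subsquare a=0, c=2: +0·0.0833333° lon, +2·0.0416667° lat → SW at lon -170°, lat -3.91667°.
Cell spans 0.0833333° lon × 0.0416667° lat.
west -170.0000, east -169.9167.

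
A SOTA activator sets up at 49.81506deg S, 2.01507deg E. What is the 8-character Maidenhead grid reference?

Add 180° to longitude and 90° to latitude: 182.01507, 40.18494.
Field: 182.01507/20 → 9 → J, 40.18494/10 → 4 → E; chars JE.
Square: 2.01507/2 → 1, 0.18494/1 → 0; chars 10.
Subsquare: 0.01507/0.0833333 → 0 → a, 0.18494/0.0416667 → 4 → e; chars ae.
Extended square: 0.01507/0.00833333 → 1, 0.01827/0.00416667 → 4; chars 14.

JE10ae14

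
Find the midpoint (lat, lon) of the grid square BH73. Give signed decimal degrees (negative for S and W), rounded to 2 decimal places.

-16.50, -145.00

Field B=1, H=7: +1·20° lon, +7·10° lat → SW at lon -160°, lat -20°.
Square 7, 3: +7·2° lon, +3·1° lat → SW at lon -146°, lat -17°.
Cell spans 2° lon × 1° lat. Centre is SW corner plus half of each.
latitude -16.50, longitude -145.00.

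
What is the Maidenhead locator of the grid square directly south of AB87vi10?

AB87vh19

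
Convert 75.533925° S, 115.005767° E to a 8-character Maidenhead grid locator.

Offset from 180°W / 90°S: lon 295.00577°, lat 14.46608°.
Field: 295.00577/20 → 14 → O, 14.46608/10 → 1 → B; chars OB.
Square: 15.00577/2 → 7, 4.46608/1 → 4; chars 74.
Subsquare: 1.00577/0.0833333 → 12 → m, 0.46608/0.0416667 → 11 → l; chars ml.
Extended square: 0.00577/0.00833333 → 0, 0.00774/0.00416667 → 1; chars 01.

OB74ml01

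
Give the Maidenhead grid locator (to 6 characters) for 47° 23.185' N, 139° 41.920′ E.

Add 180° to longitude and 90° to latitude: 319.6987, 137.3864.
Field: lon ⌊319.6987/20⌋ = 15 → P; lat ⌊137.3864/10⌋ = 13 → N.
Square: lon ⌊19.6987/2⌋ = 9; lat ⌊7.3864/1⌋ = 7.
Subsquare: lon ⌊1.6987/0.0833333⌋ = 20 → u; lat ⌊0.3864/0.0416667⌋ = 9 → j.

PN97uj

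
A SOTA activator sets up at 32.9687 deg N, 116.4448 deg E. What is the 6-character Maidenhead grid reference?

Offset from 180°W / 90°S: lon 296.4448°, lat 122.9687°.
Field (20°×10°, letters A–R): 296.4448/20 → 14 → O, 122.9687/10 → 12 → M; chars OM.
Square (2°×1°, digits 0–9): 16.4448/2 → 8, 2.9687/1 → 2; chars 82.
Subsquare (5′×2.5′, letters a–x): 0.4448/0.0833333 → 5 → f, 0.9687/0.0416667 → 23 → x; chars fx.

OM82fx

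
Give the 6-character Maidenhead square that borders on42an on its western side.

ON32xn

Longitude subsquare a = 0; −1 → -1, wraps to 23 = x, carry into square.
Longitude square 4; −1 → 3.
The latitude characters are unchanged.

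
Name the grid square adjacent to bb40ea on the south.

BA49ex

Latitude subsquare a = 0; −1 → -1, wraps to 23 = x, carry into square.
Latitude square 0; −1 → -1, wraps to 9, carry into field.
Latitude field B = 1; −1 → 0 = A.
The longitude characters are unchanged.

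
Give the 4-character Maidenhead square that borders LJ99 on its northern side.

LK90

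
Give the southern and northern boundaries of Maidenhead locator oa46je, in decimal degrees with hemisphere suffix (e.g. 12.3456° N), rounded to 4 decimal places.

Field O=14, A=0: +14·20° lon, +0·10° lat → SW at lon 100°, lat -90°.
Square 4, 6: +4·2° lon, +6·1° lat → SW at lon 108°, lat -84°.
Subsquare j=9, e=4: +9·0.0833333° lon, +4·0.0416667° lat → SW at lon 108.75°, lat -83.8333°.
Cell spans 0.0833333° lon × 0.0416667° lat.
south 83.8333° S, north 83.7917° S.

83.8333° S, 83.7917° S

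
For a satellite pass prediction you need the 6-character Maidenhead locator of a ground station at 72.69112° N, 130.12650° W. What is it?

Offset from 180°W / 90°S: lon 49.8735°, lat 162.6911°.
Field (20°×10°, letters A–R): 49.8735/20 → 2 → C, 162.6911/10 → 16 → Q; chars CQ.
Square (2°×1°, digits 0–9): 9.8735/2 → 4, 2.6911/1 → 2; chars 42.
Subsquare (5′×2.5′, letters a–x): 1.8735/0.0833333 → 22 → w, 0.6911/0.0416667 → 16 → q; chars wq.

CQ42wq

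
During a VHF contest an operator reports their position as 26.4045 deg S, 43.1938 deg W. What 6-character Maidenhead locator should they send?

GG83jo

Offset from 180°W / 90°S: lon 136.8062°, lat 63.5955°.
Field: lon ⌊136.8062/20⌋ = 6 → G; lat ⌊63.5955/10⌋ = 6 → G.
Square: lon ⌊16.8062/2⌋ = 8; lat ⌊3.5955/1⌋ = 3.
Subsquare: lon ⌊0.8062/0.0833333⌋ = 9 → j; lat ⌊0.5955/0.0416667⌋ = 14 → o.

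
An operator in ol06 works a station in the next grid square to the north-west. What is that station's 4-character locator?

NL97

Longitude square 0; −1 → -1, wraps to 9, carry into field.
Longitude field O = 14; −1 → 13 = N.
Latitude square 6; +1 → 7.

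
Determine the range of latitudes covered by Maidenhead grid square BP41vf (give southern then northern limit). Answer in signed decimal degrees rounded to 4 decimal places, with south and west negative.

Field B=1, P=15: +1·20° lon, +15·10° lat → SW at lon -160°, lat 60°.
Square 4, 1: +4·2° lon, +1·1° lat → SW at lon -152°, lat 61°.
Subsquare v=21, f=5: +21·0.0833333° lon, +5·0.0416667° lat → SW at lon -150.25°, lat 61.2083°.
Cell spans 0.0833333° lon × 0.0416667° lat.
south 61.2083, north 61.2500.

61.2083, 61.2500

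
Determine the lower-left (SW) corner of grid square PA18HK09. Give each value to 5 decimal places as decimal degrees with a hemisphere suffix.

81.54583° S, 122.58333° E

Field P=15, A=0: +15·20° lon, +0·10° lat → SW at lon 120°, lat -90°.
Square 1, 8: +1·2° lon, +8·1° lat → SW at lon 122°, lat -82°.
Subsquare h=7, k=10: +7·0.0833333° lon, +10·0.0416667° lat → SW at lon 122.583°, lat -81.5833°.
Extended square 0, 9: +0·0.00833333° lon, +9·0.00416667° lat → SW at lon 122.583°, lat -81.5458°.
latitude 81.54583° S, longitude 122.58333° E.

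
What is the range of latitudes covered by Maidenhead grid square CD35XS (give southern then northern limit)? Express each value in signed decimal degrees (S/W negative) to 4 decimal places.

Field C=2, D=3: +2·20° lon, +3·10° lat → SW at lon -140°, lat -60°.
Square 3, 5: +3·2° lon, +5·1° lat → SW at lon -134°, lat -55°.
Subsquare x=23, s=18: +23·0.0833333° lon, +18·0.0416667° lat → SW at lon -132.083°, lat -54.25°.
Cell spans 0.0833333° lon × 0.0416667° lat.
south -54.2500, north -54.2083.

-54.2500, -54.2083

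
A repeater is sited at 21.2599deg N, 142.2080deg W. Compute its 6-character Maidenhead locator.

Add 180° to longitude and 90° to latitude: 37.7920, 111.2599.
Field: lon ⌊37.7920/20⌋ = 1 → B; lat ⌊111.2599/10⌋ = 11 → L.
Square: lon ⌊17.7920/2⌋ = 8; lat ⌊1.2599/1⌋ = 1.
Subsquare: lon ⌊1.7920/0.0833333⌋ = 21 → v; lat ⌊0.2599/0.0416667⌋ = 6 → g.

BL81vg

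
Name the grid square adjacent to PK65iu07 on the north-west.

PK65hu98

Longitude extended square 0; −1 → -1, wraps to 9, carry into subsquare.
Longitude subsquare i = 8; −1 → 7 = h.
Latitude extended square 7; +1 → 8.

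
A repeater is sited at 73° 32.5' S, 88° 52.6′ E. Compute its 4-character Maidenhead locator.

NB46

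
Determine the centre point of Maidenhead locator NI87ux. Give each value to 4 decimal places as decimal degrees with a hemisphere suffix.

2.0208° S, 97.7083° E

Field N=13, I=8: +13·20° lon, +8·10° lat → SW at lon 80°, lat -10°.
Square 8, 7: +8·2° lon, +7·1° lat → SW at lon 96°, lat -3°.
Subsquare u=20, x=23: +20·0.0833333° lon, +23·0.0416667° lat → SW at lon 97.6667°, lat -2.04167°.
Cell spans 0.0833333° lon × 0.0416667° lat. Centre is SW corner plus half of each.
latitude 2.0208° S, longitude 97.7083° E.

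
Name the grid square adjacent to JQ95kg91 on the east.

Longitude extended square 9; +1 → 10, wraps to 0, carry into subsquare.
Longitude subsquare k = 10; +1 → 11 = l.
The latitude characters are unchanged.

JQ95lg01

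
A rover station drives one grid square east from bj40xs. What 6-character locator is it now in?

BJ50as

Longitude subsquare x = 23; +1 → 24, wraps to 0 = a, carry into square.
Longitude square 4; +1 → 5.
The latitude characters are unchanged.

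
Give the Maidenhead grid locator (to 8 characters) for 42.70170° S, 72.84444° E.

ME67kh11

Add 180° to longitude and 90° to latitude: 252.84444, 47.29830.
Field (20°×10°, letters A–R): 252.84444/20 → 12 → M, 47.29830/10 → 4 → E; chars ME.
Square (2°×1°, digits 0–9): 12.84444/2 → 6, 7.29830/1 → 7; chars 67.
Subsquare (5′×2.5′, letters a–x): 0.84444/0.0833333 → 10 → k, 0.29830/0.0416667 → 7 → h; chars kh.
Extended square (30″×15″, digits 0–9): 0.01111/0.00833333 → 1, 0.00663/0.00416667 → 1; chars 11.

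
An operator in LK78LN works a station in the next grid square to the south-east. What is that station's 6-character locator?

LK78mm

Longitude subsquare l = 11; +1 → 12 = m.
Latitude subsquare n = 13; −1 → 12 = m.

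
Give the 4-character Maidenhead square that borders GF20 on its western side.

GF10

Longitude square 2; −1 → 1.
The latitude characters are unchanged.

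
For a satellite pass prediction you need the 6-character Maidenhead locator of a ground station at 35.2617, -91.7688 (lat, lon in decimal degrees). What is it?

EM45cg

Offset from 180°W / 90°S: lon 88.2312°, lat 125.2617°.
Field: lon ⌊88.2312/20⌋ = 4 → E; lat ⌊125.2617/10⌋ = 12 → M.
Square: lon ⌊8.2312/2⌋ = 4; lat ⌊5.2617/1⌋ = 5.
Subsquare: lon ⌊0.2312/0.0833333⌋ = 2 → c; lat ⌊0.2617/0.0416667⌋ = 6 → g.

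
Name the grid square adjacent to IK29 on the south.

IK28

Latitude square 9; −1 → 8.
The longitude characters are unchanged.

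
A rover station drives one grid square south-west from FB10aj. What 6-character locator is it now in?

Longitude subsquare a = 0; −1 → -1, wraps to 23 = x, carry into square.
Longitude square 1; −1 → 0.
Latitude subsquare j = 9; −1 → 8 = i.

FB00xi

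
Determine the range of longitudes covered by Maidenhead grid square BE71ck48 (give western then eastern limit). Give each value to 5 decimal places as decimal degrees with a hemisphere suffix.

145.80000° W, 145.79167° W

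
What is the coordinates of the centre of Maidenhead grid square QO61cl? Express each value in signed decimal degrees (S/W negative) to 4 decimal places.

51.4792, 152.2083

Field Q=16, O=14: +16·20° lon, +14·10° lat → SW at lon 140°, lat 50°.
Square 6, 1: +6·2° lon, +1·1° lat → SW at lon 152°, lat 51°.
Subsquare c=2, l=11: +2·0.0833333° lon, +11·0.0416667° lat → SW at lon 152.167°, lat 51.4583°.
Cell spans 0.0833333° lon × 0.0416667° lat. Centre is SW corner plus half of each.
latitude 51.4792, longitude 152.2083.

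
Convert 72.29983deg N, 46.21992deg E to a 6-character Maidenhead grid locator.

LQ32ch

Offset from 180°W / 90°S: lon 226.2199°, lat 162.2998°.
Field: lon ⌊226.2199/20⌋ = 11 → L; lat ⌊162.2998/10⌋ = 16 → Q.
Square: lon ⌊6.2199/2⌋ = 3; lat ⌊2.2998/1⌋ = 2.
Subsquare: lon ⌊0.2199/0.0833333⌋ = 2 → c; lat ⌊0.2998/0.0416667⌋ = 7 → h.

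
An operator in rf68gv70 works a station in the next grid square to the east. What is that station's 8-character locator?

RF68gv80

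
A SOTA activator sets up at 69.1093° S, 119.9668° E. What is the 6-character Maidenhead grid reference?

OC90xv

Shift to the Maidenhead origin (180°W, 90°S): lon 299.9668, lat 20.8907.
Field: 299.9668/20 → 14 → O, 20.8907/10 → 2 → C; chars OC.
Square: 19.9668/2 → 9, 0.8907/1 → 0; chars 90.
Subsquare: 1.9668/0.0833333 → 23 → x, 0.8907/0.0416667 → 21 → v; chars xv.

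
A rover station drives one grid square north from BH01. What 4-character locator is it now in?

BH02

Latitude square 1; +1 → 2.
The longitude characters are unchanged.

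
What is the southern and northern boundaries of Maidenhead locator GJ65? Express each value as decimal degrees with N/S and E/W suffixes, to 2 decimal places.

Field G=6, J=9: +6·20° lon, +9·10° lat → SW at lon -60°, lat 0°.
Square 6, 5: +6·2° lon, +5·1° lat → SW at lon -48°, lat 5°.
Cell spans 2° lon × 1° lat.
south 5.00° N, north 6.00° N.

5.00° N, 6.00° N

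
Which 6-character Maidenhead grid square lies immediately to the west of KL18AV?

Longitude subsquare a = 0; −1 → -1, wraps to 23 = x, carry into square.
Longitude square 1; −1 → 0.
The latitude characters are unchanged.

KL08xv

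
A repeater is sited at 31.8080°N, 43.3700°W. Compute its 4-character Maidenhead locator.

Offset from 180°W / 90°S: lon 136.63°, lat 121.81°.
Field (20°×10°, letters A–R): 136.63/20 → 6 → G, 121.81/10 → 12 → M; chars GM.
Square (2°×1°, digits 0–9): 16.63/2 → 8, 1.81/1 → 1; chars 81.

GM81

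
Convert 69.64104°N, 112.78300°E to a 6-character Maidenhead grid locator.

OP69jp

Add 180° to longitude and 90° to latitude: 292.7830, 159.6410.
Field (20°×10°, letters A–R): 292.7830/20 → 14 → O, 159.6410/10 → 15 → P; chars OP.
Square (2°×1°, digits 0–9): 12.7830/2 → 6, 9.6410/1 → 9; chars 69.
Subsquare (5′×2.5′, letters a–x): 0.7830/0.0833333 → 9 → j, 0.6410/0.0416667 → 15 → p; chars jp.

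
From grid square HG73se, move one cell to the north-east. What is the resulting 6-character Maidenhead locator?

HG73tf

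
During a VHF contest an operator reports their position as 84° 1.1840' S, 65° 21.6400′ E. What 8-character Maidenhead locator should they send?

Offset from 180°W / 90°S: lon 245.36067°, lat 5.98027°.
Field: lon ⌊245.36067/20⌋ = 12 → M; lat ⌊5.98027/10⌋ = 0 → A.
Square: lon ⌊5.36067/2⌋ = 2; lat ⌊5.98027/1⌋ = 5.
Subsquare: lon ⌊1.36067/0.0833333⌋ = 16 → q; lat ⌊0.98027/0.0416667⌋ = 23 → x.
Extended square: lon ⌊0.02733/0.00833333⌋ = 3; lat ⌊0.02193/0.00416667⌋ = 5.

MA25qx35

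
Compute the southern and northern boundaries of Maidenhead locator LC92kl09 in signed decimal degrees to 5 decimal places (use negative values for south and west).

Field L=11, C=2: +11·20° lon, +2·10° lat → SW at lon 40°, lat -70°.
Square 9, 2: +9·2° lon, +2·1° lat → SW at lon 58°, lat -68°.
Subsquare k=10, l=11: +10·0.0833333° lon, +11·0.0416667° lat → SW at lon 58.8333°, lat -67.5417°.
Extended square 0, 9: +0·0.00833333° lon, +9·0.00416667° lat → SW at lon 58.8333°, lat -67.5042°.
Cell spans 0.00833333° lon × 0.00416667° lat.
south -67.50417, north -67.50000.

-67.50417, -67.50000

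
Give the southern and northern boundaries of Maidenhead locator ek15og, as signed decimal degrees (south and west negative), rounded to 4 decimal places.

15.2500, 15.2917

Field E=4, K=10: +4·20° lon, +10·10° lat → SW at lon -100°, lat 10°.
Square 1, 5: +1·2° lon, +5·1° lat → SW at lon -98°, lat 15°.
Subsquare o=14, g=6: +14·0.0833333° lon, +6·0.0416667° lat → SW at lon -96.8333°, lat 15.25°.
Cell spans 0.0833333° lon × 0.0416667° lat.
south 15.2500, north 15.2917.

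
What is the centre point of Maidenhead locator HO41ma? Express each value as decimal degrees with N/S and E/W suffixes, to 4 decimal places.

51.0208° N, 30.9583° W

Field H=7, O=14: +7·20° lon, +14·10° lat → SW at lon -40°, lat 50°.
Square 4, 1: +4·2° lon, +1·1° lat → SW at lon -32°, lat 51°.
Subsquare m=12, a=0: +12·0.0833333° lon, +0·0.0416667° lat → SW at lon -31°, lat 51°.
Cell spans 0.0833333° lon × 0.0416667° lat. Centre is SW corner plus half of each.
latitude 51.0208° N, longitude 30.9583° W.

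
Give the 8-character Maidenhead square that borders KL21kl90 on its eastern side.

Longitude extended square 9; +1 → 10, wraps to 0, carry into subsquare.
Longitude subsquare k = 10; +1 → 11 = l.
The latitude characters are unchanged.

KL21ll00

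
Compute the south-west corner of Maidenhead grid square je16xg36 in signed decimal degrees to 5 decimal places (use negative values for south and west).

Field J=9, E=4: +9·20° lon, +4·10° lat → SW at lon 0°, lat -50°.
Square 1, 6: +1·2° lon, +6·1° lat → SW at lon 2°, lat -44°.
Subsquare x=23, g=6: +23·0.0833333° lon, +6·0.0416667° lat → SW at lon 3.91667°, lat -43.75°.
Extended square 3, 6: +3·0.00833333° lon, +6·0.00416667° lat → SW at lon 3.94167°, lat -43.725°.
latitude -43.72500, longitude 3.94167.

-43.72500, 3.94167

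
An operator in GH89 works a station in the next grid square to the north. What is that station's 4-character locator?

GI80

Latitude square 9; +1 → 10, wraps to 0, carry into field.
Latitude field H = 7; +1 → 8 = I.
The longitude characters are unchanged.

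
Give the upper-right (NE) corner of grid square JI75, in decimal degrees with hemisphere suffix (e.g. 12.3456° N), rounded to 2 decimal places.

4.00° S, 16.00° E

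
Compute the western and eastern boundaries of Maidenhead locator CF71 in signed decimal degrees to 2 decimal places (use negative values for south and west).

-126.00, -124.00

Field C=2, F=5: +2·20° lon, +5·10° lat → SW at lon -140°, lat -40°.
Square 7, 1: +7·2° lon, +1·1° lat → SW at lon -126°, lat -39°.
Cell spans 2° lon × 1° lat.
west -126.00, east -124.00.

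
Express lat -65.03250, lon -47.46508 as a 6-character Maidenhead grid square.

Offset from 180°W / 90°S: lon 132.5349°, lat 24.9675°.
Field (20°×10°, letters A–R): lon ⌊132.5349/20⌋ = 6 → G; lat ⌊24.9675/10⌋ = 2 → C.
Square (2°×1°, digits 0–9): lon ⌊12.5349/2⌋ = 6; lat ⌊4.9675/1⌋ = 4.
Subsquare (5′×2.5′, letters a–x): lon ⌊0.5349/0.0833333⌋ = 6 → g; lat ⌊0.9675/0.0416667⌋ = 23 → x.

GC64gx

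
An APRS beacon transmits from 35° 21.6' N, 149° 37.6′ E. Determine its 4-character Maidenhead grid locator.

Add 180° to longitude and 90° to latitude: 329.63, 125.36.
Field: lon ⌊329.63/20⌋ = 16 → Q; lat ⌊125.36/10⌋ = 12 → M.
Square: lon ⌊9.63/2⌋ = 4; lat ⌊5.36/1⌋ = 5.

QM45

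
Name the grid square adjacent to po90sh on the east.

Longitude subsquare s = 18; +1 → 19 = t.
The latitude characters are unchanged.

PO90th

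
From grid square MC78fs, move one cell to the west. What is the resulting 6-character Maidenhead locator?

MC78es

Longitude subsquare f = 5; −1 → 4 = e.
The latitude characters are unchanged.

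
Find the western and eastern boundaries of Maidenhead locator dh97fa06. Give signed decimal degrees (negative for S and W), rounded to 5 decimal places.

-101.58333, -101.57500

Field D=3, H=7: +3·20° lon, +7·10° lat → SW at lon -120°, lat -20°.
Square 9, 7: +9·2° lon, +7·1° lat → SW at lon -102°, lat -13°.
Subsquare f=5, a=0: +5·0.0833333° lon, +0·0.0416667° lat → SW at lon -101.583°, lat -13°.
Extended square 0, 6: +0·0.00833333° lon, +6·0.00416667° lat → SW at lon -101.583°, lat -12.975°.
Cell spans 0.00833333° lon × 0.00416667° lat.
west -101.58333, east -101.57500.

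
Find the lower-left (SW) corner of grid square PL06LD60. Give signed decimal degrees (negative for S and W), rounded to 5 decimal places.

Field P=15, L=11: +15·20° lon, +11·10° lat → SW at lon 120°, lat 20°.
Square 0, 6: +0·2° lon, +6·1° lat → SW at lon 120°, lat 26°.
Subsquare l=11, d=3: +11·0.0833333° lon, +3·0.0416667° lat → SW at lon 120.917°, lat 26.125°.
Extended square 6, 0: +6·0.00833333° lon, +0·0.00416667° lat → SW at lon 120.967°, lat 26.125°.
latitude 26.12500, longitude 120.96667.

26.12500, 120.96667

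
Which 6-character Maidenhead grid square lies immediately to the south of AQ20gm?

Latitude subsquare m = 12; −1 → 11 = l.
The longitude characters are unchanged.

AQ20gl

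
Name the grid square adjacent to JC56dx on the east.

JC56ex

Longitude subsquare d = 3; +1 → 4 = e.
The latitude characters are unchanged.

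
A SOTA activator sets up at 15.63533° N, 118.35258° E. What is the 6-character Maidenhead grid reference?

Offset from 180°W / 90°S: lon 298.3526°, lat 105.6353°.
Field: 298.3526/20 → 14 → O, 105.6353/10 → 10 → K; chars OK.
Square: 18.3526/2 → 9, 5.6353/1 → 5; chars 95.
Subsquare: 0.3526/0.0833333 → 4 → e, 0.6353/0.0416667 → 15 → p; chars ep.

OK95ep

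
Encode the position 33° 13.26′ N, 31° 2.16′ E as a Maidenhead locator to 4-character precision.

KM53

Shift to the Maidenhead origin (180°W, 90°S): lon 211.04, lat 123.22.
Field: 211.04/20 → 10 → K, 123.22/10 → 12 → M; chars KM.
Square: 11.04/2 → 5, 3.22/1 → 3; chars 53.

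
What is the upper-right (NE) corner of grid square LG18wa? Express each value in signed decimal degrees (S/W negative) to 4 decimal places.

-21.9583, 43.9167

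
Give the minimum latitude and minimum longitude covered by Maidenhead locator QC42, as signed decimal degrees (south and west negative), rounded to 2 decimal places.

Field Q=16, C=2: +16·20° lon, +2·10° lat → SW at lon 140°, lat -70°.
Square 4, 2: +4·2° lon, +2·1° lat → SW at lon 148°, lat -68°.
latitude -68.00, longitude 148.00.

-68.00, 148.00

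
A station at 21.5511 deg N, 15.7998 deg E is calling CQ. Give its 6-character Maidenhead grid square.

JL71vn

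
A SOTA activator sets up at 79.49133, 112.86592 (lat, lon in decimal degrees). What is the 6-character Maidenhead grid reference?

OQ69kl

Shift to the Maidenhead origin (180°W, 90°S): lon 292.8659, lat 169.4913.
Field (20°×10°, letters A–R): lon ⌊292.8659/20⌋ = 14 → O; lat ⌊169.4913/10⌋ = 16 → Q.
Square (2°×1°, digits 0–9): lon ⌊12.8659/2⌋ = 6; lat ⌊9.4913/1⌋ = 9.
Subsquare (5′×2.5′, letters a–x): lon ⌊0.8659/0.0833333⌋ = 10 → k; lat ⌊0.4913/0.0416667⌋ = 11 → l.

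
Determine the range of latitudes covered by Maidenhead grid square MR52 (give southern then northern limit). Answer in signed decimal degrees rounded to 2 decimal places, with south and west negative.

Field M=12, R=17: +12·20° lon, +17·10° lat → SW at lon 60°, lat 80°.
Square 5, 2: +5·2° lon, +2·1° lat → SW at lon 70°, lat 82°.
Cell spans 2° lon × 1° lat.
south 82.00, north 83.00.

82.00, 83.00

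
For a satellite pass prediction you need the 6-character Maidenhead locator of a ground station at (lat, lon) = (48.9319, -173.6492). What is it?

Add 180° to longitude and 90° to latitude: 6.3508, 138.9319.
Field: lon ⌊6.3508/20⌋ = 0 → A; lat ⌊138.9319/10⌋ = 13 → N.
Square: lon ⌊6.3508/2⌋ = 3; lat ⌊8.9319/1⌋ = 8.
Subsquare: lon ⌊0.3508/0.0833333⌋ = 4 → e; lat ⌊0.9319/0.0416667⌋ = 22 → w.

AN38ew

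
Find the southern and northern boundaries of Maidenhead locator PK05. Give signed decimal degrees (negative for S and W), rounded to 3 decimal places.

15.000, 16.000

Field P=15, K=10: +15·20° lon, +10·10° lat → SW at lon 120°, lat 10°.
Square 0, 5: +0·2° lon, +5·1° lat → SW at lon 120°, lat 15°.
Cell spans 2° lon × 1° lat.
south 15.000, north 16.000.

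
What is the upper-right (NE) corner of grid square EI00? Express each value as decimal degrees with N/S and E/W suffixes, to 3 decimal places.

Field E=4, I=8: +4·20° lon, +8·10° lat → SW at lon -100°, lat -10°.
Square 0, 0: +0·2° lon, +0·1° lat → SW at lon -100°, lat -10°.
Cell spans 2° lon × 1° lat. NE corner is SW corner plus one full cell.
latitude 9.000° S, longitude 98.000° W.

9.000° S, 98.000° W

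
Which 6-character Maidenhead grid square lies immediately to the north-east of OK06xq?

OK16ar

Longitude subsquare x = 23; +1 → 24, wraps to 0 = a, carry into square.
Longitude square 0; +1 → 1.
Latitude subsquare q = 16; +1 → 17 = r.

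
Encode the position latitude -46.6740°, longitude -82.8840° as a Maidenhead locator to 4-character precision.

EE83

Shift to the Maidenhead origin (180°W, 90°S): lon 97.12, lat 43.33.
Field: lon ⌊97.12/20⌋ = 4 → E; lat ⌊43.33/10⌋ = 4 → E.
Square: lon ⌊17.12/2⌋ = 8; lat ⌊3.33/1⌋ = 3.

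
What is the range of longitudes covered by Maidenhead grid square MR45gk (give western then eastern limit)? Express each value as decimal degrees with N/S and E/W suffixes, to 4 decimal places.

Field M=12, R=17: +12·20° lon, +17·10° lat → SW at lon 60°, lat 80°.
Square 4, 5: +4·2° lon, +5·1° lat → SW at lon 68°, lat 85°.
Subsquare g=6, k=10: +6·0.0833333° lon, +10·0.0416667° lat → SW at lon 68.5°, lat 85.4167°.
Cell spans 0.0833333° lon × 0.0416667° lat.
west 68.5000° E, east 68.5833° E.

68.5000° E, 68.5833° E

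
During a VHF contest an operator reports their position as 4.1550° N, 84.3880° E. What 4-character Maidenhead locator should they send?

Add 180° to longitude and 90° to latitude: 264.39, 94.16.
Field: lon ⌊264.39/20⌋ = 13 → N; lat ⌊94.16/10⌋ = 9 → J.
Square: lon ⌊4.39/2⌋ = 2; lat ⌊4.16/1⌋ = 4.

NJ24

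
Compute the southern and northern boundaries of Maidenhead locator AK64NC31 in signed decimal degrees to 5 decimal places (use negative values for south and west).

Field A=0, K=10: +0·20° lon, +10·10° lat → SW at lon -180°, lat 10°.
Square 6, 4: +6·2° lon, +4·1° lat → SW at lon -168°, lat 14°.
Subsquare n=13, c=2: +13·0.0833333° lon, +2·0.0416667° lat → SW at lon -166.917°, lat 14.0833°.
Extended square 3, 1: +3·0.00833333° lon, +1·0.00416667° lat → SW at lon -166.892°, lat 14.0875°.
Cell spans 0.00833333° lon × 0.00416667° lat.
south 14.08750, north 14.09167.

14.08750, 14.09167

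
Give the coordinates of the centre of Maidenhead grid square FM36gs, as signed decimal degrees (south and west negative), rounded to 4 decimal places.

Field F=5, M=12: +5·20° lon, +12·10° lat → SW at lon -80°, lat 30°.
Square 3, 6: +3·2° lon, +6·1° lat → SW at lon -74°, lat 36°.
Subsquare g=6, s=18: +6·0.0833333° lon, +18·0.0416667° lat → SW at lon -73.5°, lat 36.75°.
Cell spans 0.0833333° lon × 0.0416667° lat. Centre is SW corner plus half of each.
latitude 36.7708, longitude -73.4583.

36.7708, -73.4583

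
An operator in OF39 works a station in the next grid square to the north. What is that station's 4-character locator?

OG30

Latitude square 9; +1 → 10, wraps to 0, carry into field.
Latitude field F = 5; +1 → 6 = G.
The longitude characters are unchanged.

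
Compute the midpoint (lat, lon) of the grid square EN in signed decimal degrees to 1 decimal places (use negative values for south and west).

45.0, -90.0

Field E=4, N=13: +4·20° lon, +13·10° lat → SW at lon -100°, lat 40°.
Cell spans 20° lon × 10° lat. Centre is SW corner plus half of each.
latitude 45.0, longitude -90.0.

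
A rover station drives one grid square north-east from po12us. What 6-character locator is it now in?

Longitude subsquare u = 20; +1 → 21 = v.
Latitude subsquare s = 18; +1 → 19 = t.

PO12vt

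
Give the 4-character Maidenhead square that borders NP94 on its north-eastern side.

OP05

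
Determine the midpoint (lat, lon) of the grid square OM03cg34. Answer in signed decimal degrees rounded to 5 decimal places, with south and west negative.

33.26875, 100.19583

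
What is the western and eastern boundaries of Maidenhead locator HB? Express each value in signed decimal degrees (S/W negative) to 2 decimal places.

Field H=7, B=1: +7·20° lon, +1·10° lat → SW at lon -40°, lat -80°.
Cell spans 20° lon × 10° lat.
west -40.00, east -20.00.

-40.00, -20.00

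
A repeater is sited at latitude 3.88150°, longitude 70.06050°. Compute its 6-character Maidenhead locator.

MJ53av

Offset from 180°W / 90°S: lon 250.0605°, lat 93.8815°.
Field: lon ⌊250.0605/20⌋ = 12 → M; lat ⌊93.8815/10⌋ = 9 → J.
Square: lon ⌊10.0605/2⌋ = 5; lat ⌊3.8815/1⌋ = 3.
Subsquare: lon ⌊0.0605/0.0833333⌋ = 0 → a; lat ⌊0.8815/0.0416667⌋ = 21 → v.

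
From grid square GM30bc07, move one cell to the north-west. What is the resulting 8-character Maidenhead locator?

Longitude extended square 0; −1 → -1, wraps to 9, carry into subsquare.
Longitude subsquare b = 1; −1 → 0 = a.
Latitude extended square 7; +1 → 8.

GM30ac98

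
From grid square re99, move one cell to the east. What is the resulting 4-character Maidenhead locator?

Longitude square 9; +1 → 10, wraps to 0, carry into field.
Longitude field R = 17; +1 → 18, wraps to 0 = A, wrapping around the antimeridian.
The latitude characters are unchanged.

AE09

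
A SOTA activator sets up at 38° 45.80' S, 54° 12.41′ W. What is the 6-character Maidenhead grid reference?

GF21vf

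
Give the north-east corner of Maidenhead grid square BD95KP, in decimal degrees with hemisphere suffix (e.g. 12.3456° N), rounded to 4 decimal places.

54.3333° S, 141.0833° W

Field B=1, D=3: +1·20° lon, +3·10° lat → SW at lon -160°, lat -60°.
Square 9, 5: +9·2° lon, +5·1° lat → SW at lon -142°, lat -55°.
Subsquare k=10, p=15: +10·0.0833333° lon, +15·0.0416667° lat → SW at lon -141.167°, lat -54.375°.
Cell spans 0.0833333° lon × 0.0416667° lat. NE corner is SW corner plus one full cell.
latitude 54.3333° S, longitude 141.0833° W.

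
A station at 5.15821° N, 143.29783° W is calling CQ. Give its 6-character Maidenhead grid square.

BJ85id

Shift to the Maidenhead origin (180°W, 90°S): lon 36.7022, lat 95.1582.
Field: lon ⌊36.7022/20⌋ = 1 → B; lat ⌊95.1582/10⌋ = 9 → J.
Square: lon ⌊16.7022/2⌋ = 8; lat ⌊5.1582/1⌋ = 5.
Subsquare: lon ⌊0.7022/0.0833333⌋ = 8 → i; lat ⌊0.1582/0.0416667⌋ = 3 → d.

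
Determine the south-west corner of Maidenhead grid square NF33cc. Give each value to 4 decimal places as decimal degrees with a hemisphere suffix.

36.9167° S, 86.1667° E

Field N=13, F=5: +13·20° lon, +5·10° lat → SW at lon 80°, lat -40°.
Square 3, 3: +3·2° lon, +3·1° lat → SW at lon 86°, lat -37°.
Subsquare c=2, c=2: +2·0.0833333° lon, +2·0.0416667° lat → SW at lon 86.1667°, lat -36.9167°.
latitude 36.9167° S, longitude 86.1667° E.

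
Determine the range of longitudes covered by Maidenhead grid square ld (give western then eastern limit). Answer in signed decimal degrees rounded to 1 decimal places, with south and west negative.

Field L=11, D=3: +11·20° lon, +3·10° lat → SW at lon 40°, lat -60°.
Cell spans 20° lon × 10° lat.
west 40.0, east 60.0.

40.0, 60.0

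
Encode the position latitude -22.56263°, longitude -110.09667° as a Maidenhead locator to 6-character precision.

DG47wk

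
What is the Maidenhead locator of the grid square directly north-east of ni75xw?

Longitude subsquare x = 23; +1 → 24, wraps to 0 = a, carry into square.
Longitude square 7; +1 → 8.
Latitude subsquare w = 22; +1 → 23 = x.

NI85ax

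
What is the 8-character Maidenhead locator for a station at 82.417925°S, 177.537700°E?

RA87sn49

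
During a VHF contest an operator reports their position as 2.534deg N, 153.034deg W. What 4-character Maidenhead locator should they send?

Offset from 180°W / 90°S: lon 26.97°, lat 92.53°.
Field (20°×10°, letters A–R): 26.97/20 → 1 → B, 92.53/10 → 9 → J; chars BJ.
Square (2°×1°, digits 0–9): 6.97/2 → 3, 2.53/1 → 2; chars 32.

BJ32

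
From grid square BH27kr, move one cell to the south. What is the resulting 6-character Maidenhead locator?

Latitude subsquare r = 17; −1 → 16 = q.
The longitude characters are unchanged.

BH27kq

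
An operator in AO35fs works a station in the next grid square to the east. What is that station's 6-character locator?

AO35gs

Longitude subsquare f = 5; +1 → 6 = g.
The latitude characters are unchanged.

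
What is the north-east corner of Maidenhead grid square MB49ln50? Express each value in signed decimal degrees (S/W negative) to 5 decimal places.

Field M=12, B=1: +12·20° lon, +1·10° lat → SW at lon 60°, lat -80°.
Square 4, 9: +4·2° lon, +9·1° lat → SW at lon 68°, lat -71°.
Subsquare l=11, n=13: +11·0.0833333° lon, +13·0.0416667° lat → SW at lon 68.9167°, lat -70.4583°.
Extended square 5, 0: +5·0.00833333° lon, +0·0.00416667° lat → SW at lon 68.9583°, lat -70.4583°.
Cell spans 0.00833333° lon × 0.00416667° lat. NE corner is SW corner plus one full cell.
latitude -70.45417, longitude 68.96667.

-70.45417, 68.96667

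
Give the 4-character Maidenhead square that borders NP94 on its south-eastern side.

OP03

Longitude square 9; +1 → 10, wraps to 0, carry into field.
Longitude field N = 13; +1 → 14 = O.
Latitude square 4; −1 → 3.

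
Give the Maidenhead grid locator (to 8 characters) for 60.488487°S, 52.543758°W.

Add 180° to longitude and 90° to latitude: 127.45624, 29.51151.
Field: 127.45624/20 → 6 → G, 29.51151/10 → 2 → C; chars GC.
Square: 7.45624/2 → 3, 9.51151/1 → 9; chars 39.
Subsquare: 1.45624/0.0833333 → 17 → r, 0.51151/0.0416667 → 12 → m; chars rm.
Extended square: 0.03958/0.00833333 → 4, 0.01151/0.00416667 → 2; chars 42.

GC39rm42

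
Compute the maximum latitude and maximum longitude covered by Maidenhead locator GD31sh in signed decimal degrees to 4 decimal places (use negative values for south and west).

Field G=6, D=3: +6·20° lon, +3·10° lat → SW at lon -60°, lat -60°.
Square 3, 1: +3·2° lon, +1·1° lat → SW at lon -54°, lat -59°.
Subsquare s=18, h=7: +18·0.0833333° lon, +7·0.0416667° lat → SW at lon -52.5°, lat -58.7083°.
Cell spans 0.0833333° lon × 0.0416667° lat. NE corner is SW corner plus one full cell.
latitude -58.6667, longitude -52.4167.

-58.6667, -52.4167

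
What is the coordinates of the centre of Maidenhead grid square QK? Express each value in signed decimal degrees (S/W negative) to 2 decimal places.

Field Q=16, K=10: +16·20° lon, +10·10° lat → SW at lon 140°, lat 10°.
Cell spans 20° lon × 10° lat. Centre is SW corner plus half of each.
latitude 15.00, longitude 150.00.

15.00, 150.00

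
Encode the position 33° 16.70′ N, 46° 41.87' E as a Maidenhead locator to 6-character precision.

Offset from 180°W / 90°S: lon 226.6978°, lat 123.2783°.
Field (20°×10°, letters A–R): 226.6978/20 → 11 → L, 123.2783/10 → 12 → M; chars LM.
Square (2°×1°, digits 0–9): 6.6978/2 → 3, 3.2783/1 → 3; chars 33.
Subsquare (5′×2.5′, letters a–x): 0.6978/0.0833333 → 8 → i, 0.2783/0.0416667 → 6 → g; chars ig.

LM33ig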